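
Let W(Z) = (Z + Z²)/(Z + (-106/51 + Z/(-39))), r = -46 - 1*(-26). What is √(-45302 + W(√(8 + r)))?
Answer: √((-31209100 + 29264429*I*√3)/(689 - 646*I*√3)) ≈ 0.005 + 212.84*I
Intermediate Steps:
r = -20 (r = -46 + 26 = -20)
W(Z) = (Z + Z²)/(-106/51 + 38*Z/39) (W(Z) = (Z + Z²)/(Z + (-106*1/51 + Z*(-1/39))) = (Z + Z²)/(Z + (-106/51 - Z/39)) = (Z + Z²)/(-106/51 + 38*Z/39))
√(-45302 + W(√(8 + r))) = √(-45302 + 663*√(8 - 20)*(1 + √(8 - 20))/(2*(-689 + 323*√(8 - 20)))) = √(-45302 + 663*√(-12)*(1 + √(-12))/(2*(-689 + 323*√(-12)))) = √(-45302 + 663*(2*I*√3)*(1 + 2*I*√3)/(2*(-689 + 323*(2*I*√3)))) = √(-45302 + 663*(2*I*√3)*(1 + 2*I*√3)/(2*(-689 + 646*I*√3))) = √(-45302 + 663*I*√3*(1 + 2*I*√3)/(-689 + 646*I*√3))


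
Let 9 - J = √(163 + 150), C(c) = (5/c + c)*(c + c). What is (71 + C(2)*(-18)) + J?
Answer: -244 - √313 ≈ -261.69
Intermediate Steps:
C(c) = 2*c*(c + 5/c) (C(c) = (c + 5/c)*(2*c) = 2*c*(c + 5/c))
J = 9 - √313 (J = 9 - √(163 + 150) = 9 - √313 ≈ -8.6918)
(71 + C(2)*(-18)) + J = (71 + (10 + 2*2²)*(-18)) + (9 - √313) = (71 + (10 + 2*4)*(-18)) + (9 - √313) = (71 + (10 + 8)*(-18)) + (9 - √313) = (71 + 18*(-18)) + (9 - √313) = (71 - 324) + (9 - √313) = -253 + (9 - √313) = -244 - √313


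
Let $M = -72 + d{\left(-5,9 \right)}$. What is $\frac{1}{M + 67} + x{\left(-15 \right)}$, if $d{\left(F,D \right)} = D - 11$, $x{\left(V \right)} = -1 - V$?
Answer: $\frac{97}{7} \approx 13.857$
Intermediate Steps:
$d{\left(F,D \right)} = -11 + D$
$M = -74$ ($M = -72 + \left(-11 + 9\right) = -72 - 2 = -74$)
$\frac{1}{M + 67} + x{\left(-15 \right)} = \frac{1}{-74 + 67} - -14 = \frac{1}{-7} + \left(-1 + 15\right) = - \frac{1}{7} + 14 = \frac{97}{7}$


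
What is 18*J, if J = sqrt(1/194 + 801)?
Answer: 9*sqrt(30146630)/97 ≈ 509.44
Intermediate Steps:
J = sqrt(30146630)/194 (J = sqrt(1/194 + 801) = sqrt(155395/194) = sqrt(30146630)/194 ≈ 28.302)
18*J = 18*(sqrt(30146630)/194) = 9*sqrt(30146630)/97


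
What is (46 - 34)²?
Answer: 144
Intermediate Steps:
(46 - 34)² = 12² = 144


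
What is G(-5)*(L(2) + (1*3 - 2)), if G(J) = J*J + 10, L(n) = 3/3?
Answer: 70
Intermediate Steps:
L(n) = 1 (L(n) = 3*(⅓) = 1)
G(J) = 10 + J² (G(J) = J² + 10 = 10 + J²)
G(-5)*(L(2) + (1*3 - 2)) = (10 + (-5)²)*(1 + (1*3 - 2)) = (10 + 25)*(1 + (3 - 2)) = 35*(1 + 1) = 35*2 = 70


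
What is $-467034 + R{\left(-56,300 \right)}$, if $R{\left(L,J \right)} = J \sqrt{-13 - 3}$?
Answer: $-467034 + 1200 i \approx -4.6703 \cdot 10^{5} + 1200.0 i$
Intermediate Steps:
$R{\left(L,J \right)} = 4 i J$ ($R{\left(L,J \right)} = J \sqrt{-16} = J 4 i = 4 i J$)
$-467034 + R{\left(-56,300 \right)} = -467034 + 4 i 300 = -467034 + 1200 i$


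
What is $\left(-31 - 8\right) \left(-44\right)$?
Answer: $1716$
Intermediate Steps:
$\left(-31 - 8\right) \left(-44\right) = \left(-39\right) \left(-44\right) = 1716$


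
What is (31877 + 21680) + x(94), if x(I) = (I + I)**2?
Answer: 88901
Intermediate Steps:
x(I) = 4*I**2 (x(I) = (2*I)**2 = 4*I**2)
(31877 + 21680) + x(94) = (31877 + 21680) + 4*94**2 = 53557 + 4*8836 = 53557 + 35344 = 88901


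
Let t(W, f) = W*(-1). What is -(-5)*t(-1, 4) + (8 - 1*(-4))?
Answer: 17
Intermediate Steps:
t(W, f) = -W
-(-5)*t(-1, 4) + (8 - 1*(-4)) = -(-5)*(-1*(-1)) + (8 - 1*(-4)) = -(-5) + (8 + 4) = -5*(-1) + 12 = 5 + 12 = 17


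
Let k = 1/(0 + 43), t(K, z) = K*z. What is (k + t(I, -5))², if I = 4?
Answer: 737881/1849 ≈ 399.07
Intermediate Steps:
k = 1/43 ≈ 0.023256
(k + t(I, -5))² = (1/43 + 4*(-5))² = (1/43 - 20)² = (-859/43)² = 737881/1849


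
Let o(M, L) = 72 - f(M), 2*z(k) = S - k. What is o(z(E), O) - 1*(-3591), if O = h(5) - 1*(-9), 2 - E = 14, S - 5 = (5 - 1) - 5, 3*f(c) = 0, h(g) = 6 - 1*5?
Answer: 3663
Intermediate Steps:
h(g) = 1 (h(g) = 6 - 5 = 1)
f(c) = 0 (f(c) = (⅓)*0 = 0)
S = 4 (S = 5 + ((5 - 1) - 5) = 5 + (4 - 5) = 5 - 1 = 4)
E = -12 (E = 2 - 1*14 = 2 - 14 = -12)
z(k) = 2 - k/2 (z(k) = (4 - k)/2 = 2 - k/2)
O = 10 (O = 1 - 1*(-9) = 1 + 9 = 10)
o(M, L) = 72 (o(M, L) = 72 - 1*0 = 72 + 0 = 72)
o(z(E), O) - 1*(-3591) = 72 - 1*(-3591) = 72 + 3591 = 3663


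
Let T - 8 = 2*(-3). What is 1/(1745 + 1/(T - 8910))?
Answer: 8908/15544459 ≈ 0.00057307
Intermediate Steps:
T = 2 (T = 8 + 2*(-3) = 8 - 6 = 2)
1/(1745 + 1/(T - 8910)) = 1/(1745 + 1/(2 - 8910)) = 1/(1745 + 1/(-8908)) = 1/(1745 - 1/8908) = 1/(15544459/8908) = 8908/15544459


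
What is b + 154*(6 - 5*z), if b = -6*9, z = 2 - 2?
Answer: 870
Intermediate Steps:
z = 0
b = -54
b + 154*(6 - 5*z) = -54 + 154*(6 - 5*0) = -54 + 154*(6 + 0) = -54 + 154*6 = -54 + 924 = 870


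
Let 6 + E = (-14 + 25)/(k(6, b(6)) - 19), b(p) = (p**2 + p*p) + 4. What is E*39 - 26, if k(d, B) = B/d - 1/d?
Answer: -326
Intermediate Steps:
b(p) = 4 + 2*p**2 (b(p) = (p**2 + p**2) + 4 = 2*p**2 + 4 = 4 + 2*p**2)
k(d, B) = -1/d + B/d
E = -100/13 (E = -6 + (-14 + 25)/((-1 + (4 + 2*6**2))/6 - 19) = -6 + 11/((-1 + (4 + 2*36))/6 - 19) = -6 + 11/((-1 + (4 + 72))/6 - 19) = -6 + 11/((-1 + 76)/6 - 19) = -6 + 11/((1/6)*75 - 19) = -6 + 11/(25/2 - 19) = -6 + 11/(-13/2) = -6 + 11*(-2/13) = -6 - 22/13 = -100/13 ≈ -7.6923)
E*39 - 26 = -100/13*39 - 26 = -300 - 26 = -326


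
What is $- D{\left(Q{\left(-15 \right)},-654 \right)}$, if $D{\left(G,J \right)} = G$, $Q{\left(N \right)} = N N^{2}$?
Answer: $3375$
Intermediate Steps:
$Q{\left(N \right)} = N^{3}$
$- D{\left(Q{\left(-15 \right)},-654 \right)} = - \left(-15\right)^{3} = \left(-1\right) \left(-3375\right) = 3375$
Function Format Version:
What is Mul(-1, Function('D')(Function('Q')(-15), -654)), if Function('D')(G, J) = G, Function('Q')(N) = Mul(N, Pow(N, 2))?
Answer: 3375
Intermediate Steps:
Function('Q')(N) = Pow(N, 3)
Mul(-1, Function('D')(Function('Q')(-15), -654)) = Mul(-1, Pow(-15, 3)) = Mul(-1, -3375) = 3375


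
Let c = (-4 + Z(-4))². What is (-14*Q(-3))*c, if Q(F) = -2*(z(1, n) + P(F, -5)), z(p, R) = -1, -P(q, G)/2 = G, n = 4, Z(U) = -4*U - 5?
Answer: 12348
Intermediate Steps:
Z(U) = -5 - 4*U
P(q, G) = -2*G
c = 49 (c = (-4 + (-5 - 4*(-4)))² = (-4 + (-5 + 16))² = (-4 + 11)² = 7² = 49)
Q(F) = -18 (Q(F) = -2*(-1 - 2*(-5)) = -2*(-1 + 10) = -2*9 = -18)
(-14*Q(-3))*c = -14*(-18)*49 = 252*49 = 12348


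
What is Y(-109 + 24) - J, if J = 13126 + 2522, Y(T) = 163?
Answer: -15485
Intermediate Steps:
J = 15648
Y(-109 + 24) - J = 163 - 1*15648 = 163 - 15648 = -15485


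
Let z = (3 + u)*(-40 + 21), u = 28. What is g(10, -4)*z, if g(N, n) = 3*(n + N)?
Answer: -10602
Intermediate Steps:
g(N, n) = 3*N + 3*n (g(N, n) = 3*(N + n) = 3*N + 3*n)
z = -589 (z = (3 + 28)*(-40 + 21) = 31*(-19) = -589)
g(10, -4)*z = (3*10 + 3*(-4))*(-589) = (30 - 12)*(-589) = 18*(-589) = -10602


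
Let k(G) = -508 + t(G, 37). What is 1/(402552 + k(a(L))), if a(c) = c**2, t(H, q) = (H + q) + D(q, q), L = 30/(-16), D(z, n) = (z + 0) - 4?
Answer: 64/25735521 ≈ 2.4868e-6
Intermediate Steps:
D(z, n) = -4 + z (D(z, n) = z - 4 = -4 + z)
L = -15/8 (L = 30*(-1/16) = -15/8 ≈ -1.8750)
t(H, q) = -4 + H + 2*q (t(H, q) = (H + q) + (-4 + q) = -4 + H + 2*q)
k(G) = -438 + G (k(G) = -508 + (-4 + G + 2*37) = -508 + (-4 + G + 74) = -508 + (70 + G) = -438 + G)
1/(402552 + k(a(L))) = 1/(402552 + (-438 + (-15/8)**2)) = 1/(402552 + (-438 + 225/64)) = 1/(402552 - 27807/64) = 1/(25735521/64) = 64/25735521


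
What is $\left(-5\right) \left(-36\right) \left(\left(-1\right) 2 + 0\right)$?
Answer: $-360$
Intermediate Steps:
$\left(-5\right) \left(-36\right) \left(\left(-1\right) 2 + 0\right) = 180 \left(-2 + 0\right) = 180 \left(-2\right) = -360$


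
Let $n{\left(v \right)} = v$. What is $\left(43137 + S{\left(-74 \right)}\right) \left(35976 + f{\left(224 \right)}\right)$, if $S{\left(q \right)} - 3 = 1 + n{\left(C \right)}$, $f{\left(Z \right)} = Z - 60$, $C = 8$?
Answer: $1559404860$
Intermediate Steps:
$f{\left(Z \right)} = -60 + Z$
$S{\left(q \right)} = 12$ ($S{\left(q \right)} = 3 + \left(1 + 8\right) = 3 + 9 = 12$)
$\left(43137 + S{\left(-74 \right)}\right) \left(35976 + f{\left(224 \right)}\right) = \left(43137 + 12\right) \left(35976 + \left(-60 + 224\right)\right) = 43149 \left(35976 + 164\right) = 43149 \cdot 36140 = 1559404860$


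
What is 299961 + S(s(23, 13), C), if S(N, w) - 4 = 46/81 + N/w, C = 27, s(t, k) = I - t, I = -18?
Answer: 24297088/81 ≈ 2.9996e+5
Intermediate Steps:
s(t, k) = -18 - t
S(N, w) = 370/81 + N/w (S(N, w) = 4 + (46/81 + N/w) = 370/81 + N/w)
299961 + S(s(23, 13), C) = 299961 + (370/81 + (-18 - 1*23)/27) = 299961 + (370/81 + (-18 - 23)*(1/27)) = 299961 + (370/81 - 41*1/27) = 299961 + (370/81 - 41/27) = 299961 + 247/81 = 24297088/81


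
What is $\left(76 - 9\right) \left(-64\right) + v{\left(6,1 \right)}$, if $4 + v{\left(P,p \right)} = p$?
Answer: $-4291$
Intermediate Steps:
$v{\left(P,p \right)} = -4 + p$
$\left(76 - 9\right) \left(-64\right) + v{\left(6,1 \right)} = \left(76 - 9\right) \left(-64\right) + \left(-4 + 1\right) = \left(76 - 9\right) \left(-64\right) - 3 = 67 \left(-64\right) - 3 = -4288 - 3 = -4291$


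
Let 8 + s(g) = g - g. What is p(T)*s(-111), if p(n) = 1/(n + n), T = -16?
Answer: 1/4 ≈ 0.25000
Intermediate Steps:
p(n) = 1/(2*n)
s(g) = -8 (s(g) = -8 + (g - g) = -8 + 0 = -8)
p(T)*s(-111) = ((1/2)/(-16))*(-8) = ((1/2)*(-1/16))*(-8) = -1/32*(-8) = 1/4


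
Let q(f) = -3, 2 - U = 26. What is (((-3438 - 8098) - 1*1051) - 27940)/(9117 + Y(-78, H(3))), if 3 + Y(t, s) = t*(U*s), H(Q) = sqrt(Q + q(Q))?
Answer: -13509/3038 ≈ -4.4467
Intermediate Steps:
U = -24 (U = 2 - 1*26 = 2 - 26 = -24)
H(Q) = sqrt(-3 + Q) (H(Q) = sqrt(Q - 3) = sqrt(-3 + Q))
Y(t, s) = -3 - 24*s*t (Y(t, s) = -3 + t*(-24*s) = -3 - 24*s*t)
(((-3438 - 8098) - 1*1051) - 27940)/(9117 + Y(-78, H(3))) = (((-3438 - 8098) - 1*1051) - 27940)/(9117 + (-3 - 24*sqrt(-3 + 3)*(-78))) = ((-11536 - 1051) - 27940)/(9117 + (-3 - 24*sqrt(0)*(-78))) = (-12587 - 27940)/(9117 + (-3 - 24*0*(-78))) = -40527/(9117 + (-3 + 0)) = -40527/(9117 - 3) = -40527/9114 = -40527*1/9114 = -13509/3038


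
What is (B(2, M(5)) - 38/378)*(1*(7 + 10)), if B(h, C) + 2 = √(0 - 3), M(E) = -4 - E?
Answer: -6749/189 + 17*I*√3 ≈ -35.709 + 29.445*I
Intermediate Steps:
B(h, C) = -2 + I*√3 (B(h, C) = -2 + √(0 - 3) = -2 + √(-3) = -2 + I*√3)
(B(2, M(5)) - 38/378)*(1*(7 + 10)) = ((-2 + I*√3) - 38/378)*(1*(7 + 10)) = ((-2 + I*√3) - 38*1/378)*(1*17) = ((-2 + I*√3) - 19/189)*17 = (-397/189 + I*√3)*17 = -6749/189 + 17*I*√3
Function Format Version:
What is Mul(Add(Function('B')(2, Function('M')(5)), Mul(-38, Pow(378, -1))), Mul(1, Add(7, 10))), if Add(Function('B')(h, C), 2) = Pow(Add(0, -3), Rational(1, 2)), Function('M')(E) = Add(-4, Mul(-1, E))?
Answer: Add(Rational(-6749, 189), Mul(17, I, Pow(3, Rational(1, 2)))) ≈ Add(-35.709, Mul(29.445, I))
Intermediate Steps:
Function('B')(h, C) = Add(-2, Mul(I, Pow(3, Rational(1, 2)))) (Function('B')(h, C) = Add(-2, Pow(Add(0, -3), Rational(1, 2))) = Add(-2, Pow(-3, Rational(1, 2))) = Add(-2, Mul(I, Pow(3, Rational(1, 2)))))
Mul(Add(Function('B')(2, Function('M')(5)), Mul(-38, Pow(378, -1))), Mul(1, Add(7, 10))) = Mul(Add(Add(-2, Mul(I, Pow(3, Rational(1, 2)))), Mul(-38, Pow(378, -1))), Mul(1, Add(7, 10))) = Mul(Add(Add(-2, Mul(I, Pow(3, Rational(1, 2)))), Mul(-38, Rational(1, 378))), Mul(1, 17)) = Mul(Add(Add(-2, Mul(I, Pow(3, Rational(1, 2)))), Rational(-19, 189)), 17) = Mul(Add(Rational(-397, 189), Mul(I, Pow(3, Rational(1, 2)))), 17) = Add(Rational(-6749, 189), Mul(17, I, Pow(3, Rational(1, 2))))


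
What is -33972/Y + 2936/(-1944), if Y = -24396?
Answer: -3062/26001 ≈ -0.11776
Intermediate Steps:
-33972/Y + 2936/(-1944) = -33972/(-24396) + 2936/(-1944) = -33972*(-1/24396) + 2936*(-1/1944) = 149/107 - 367/243 = -3062/26001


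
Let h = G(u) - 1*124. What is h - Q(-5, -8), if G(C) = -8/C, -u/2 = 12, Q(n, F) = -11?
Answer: -338/3 ≈ -112.67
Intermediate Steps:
u = -24 (u = -2*12 = -24)
h = -371/3 (h = -8/(-24) - 1*124 = -8*(-1/24) - 124 = 1/3 - 124 = -371/3 ≈ -123.67)
h - Q(-5, -8) = -371/3 - 1*(-11) = -371/3 + 11 = -338/3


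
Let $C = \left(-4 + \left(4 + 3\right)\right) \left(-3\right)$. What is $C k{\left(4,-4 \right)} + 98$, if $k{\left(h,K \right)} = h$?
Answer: $62$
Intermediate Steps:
$C = -9$ ($C = \left(-4 + 7\right) \left(-3\right) = 3 \left(-3\right) = -9$)
$C k{\left(4,-4 \right)} + 98 = \left(-9\right) 4 + 98 = -36 + 98 = 62$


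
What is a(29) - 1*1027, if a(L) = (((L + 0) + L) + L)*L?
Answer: 1496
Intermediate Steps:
a(L) = 3*L² (a(L) = ((L + L) + L)*L = (2*L + L)*L = (3*L)*L = 3*L²)
a(29) - 1*1027 = 3*29² - 1*1027 = 3*841 - 1027 = 2523 - 1027 = 1496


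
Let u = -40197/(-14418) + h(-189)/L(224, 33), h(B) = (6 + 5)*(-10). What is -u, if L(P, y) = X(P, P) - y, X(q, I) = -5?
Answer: -518911/91314 ≈ -5.6827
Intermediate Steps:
h(B) = -110 (h(B) = 11*(-10) = -110)
L(P, y) = -5 - y
u = 518911/91314 (u = -40197/(-14418) - 110/(-5 - 1*33) = -40197*(-1/14418) - 110/(-5 - 33) = 13399/4806 - 110/(-38) = 13399/4806 - 110*(-1/38) = 13399/4806 + 55/19 = 518911/91314 ≈ 5.6827)
-u = -1*518911/91314 = -518911/91314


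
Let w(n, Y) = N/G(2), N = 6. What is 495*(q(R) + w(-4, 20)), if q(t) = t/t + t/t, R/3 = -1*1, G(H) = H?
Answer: 2475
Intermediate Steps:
R = -3 (R = 3*(-1*1) = 3*(-1) = -3)
w(n, Y) = 3 (w(n, Y) = 6/2 = 6*(½) = 3)
q(t) = 2 (q(t) = 1 + 1 = 2)
495*(q(R) + w(-4, 20)) = 495*(2 + 3) = 495*5 = 2475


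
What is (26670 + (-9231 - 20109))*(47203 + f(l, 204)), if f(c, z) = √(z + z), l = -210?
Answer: -126032010 - 5340*√102 ≈ -1.2609e+8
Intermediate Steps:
f(c, z) = √2*√z (f(c, z) = √(2*z) = √2*√z)
(26670 + (-9231 - 20109))*(47203 + f(l, 204)) = (26670 + (-9231 - 20109))*(47203 + √2*√204) = (26670 - 29340)*(47203 + √2*(2*√51)) = -2670*(47203 + 2*√102) = -126032010 - 5340*√102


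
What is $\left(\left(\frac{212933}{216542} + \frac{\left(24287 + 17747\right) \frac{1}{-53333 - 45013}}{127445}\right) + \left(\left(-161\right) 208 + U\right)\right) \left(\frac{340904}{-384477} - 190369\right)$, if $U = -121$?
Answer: $\frac{3338129266168112471223762970763}{521749468157222223990} \approx 6.398 \cdot 10^{9}$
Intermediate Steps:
$\left(\left(\frac{212933}{216542} + \frac{\left(24287 + 17747\right) \frac{1}{-53333 - 45013}}{127445}\right) + \left(\left(-161\right) 208 + U\right)\right) \left(\frac{340904}{-384477} - 190369\right) = \left(\left(\frac{212933}{216542} + \frac{\left(24287 + 17747\right) \frac{1}{-53333 - 45013}}{127445}\right) - 33609\right) \left(\frac{340904}{-384477} - 190369\right) = \left(\left(212933 \cdot \frac{1}{216542} + \frac{42034}{-98346} \cdot \frac{1}{127445}\right) - 33609\right) \left(340904 \left(- \frac{1}{384477}\right) - 190369\right) = \left(\left(\frac{212933}{216542} + 42034 \left(- \frac{1}{98346}\right) \frac{1}{127445}\right) - 33609\right) \left(- \frac{340904}{384477} - 190369\right) = \left(\left(\frac{212933}{216542} - \frac{21017}{6266852985}\right) - 33609\right) \left(- \frac{73192842917}{384477}\right) = \left(\frac{1334415255591791}{1357036879077870} - 33609\right) \left(- \frac{73192842917}{384477}\right) = \left(- \frac{45607318053672541039}{1357036879077870}\right) \left(- \frac{73192842917}{384477}\right) = \frac{3338129266168112471223762970763}{521749468157222223990}$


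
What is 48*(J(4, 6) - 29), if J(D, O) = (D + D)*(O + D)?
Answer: 2448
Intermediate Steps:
J(D, O) = 2*D*(D + O) (J(D, O) = (2*D)*(D + O) = 2*D*(D + O))
48*(J(4, 6) - 29) = 48*(2*4*(4 + 6) - 29) = 48*(2*4*10 - 29) = 48*(80 - 29) = 48*51 = 2448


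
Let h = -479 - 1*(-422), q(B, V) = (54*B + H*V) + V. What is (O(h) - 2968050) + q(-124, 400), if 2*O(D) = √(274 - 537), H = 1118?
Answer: -2527146 + I*√263/2 ≈ -2.5271e+6 + 8.1086*I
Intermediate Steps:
q(B, V) = 54*B + 1119*V (q(B, V) = (54*B + 1118*V) + V = 54*B + 1119*V)
h = -57 (h = -479 + 422 = -57)
O(D) = I*√263/2 (O(D) = √(274 - 537)/2 = √(-263)/2 = (I*√263)/2 = I*√263/2)
(O(h) - 2968050) + q(-124, 400) = (I*√263/2 - 2968050) + (54*(-124) + 1119*400) = (-2968050 + I*√263/2) + (-6696 + 447600) = (-2968050 + I*√263/2) + 440904 = -2527146 + I*√263/2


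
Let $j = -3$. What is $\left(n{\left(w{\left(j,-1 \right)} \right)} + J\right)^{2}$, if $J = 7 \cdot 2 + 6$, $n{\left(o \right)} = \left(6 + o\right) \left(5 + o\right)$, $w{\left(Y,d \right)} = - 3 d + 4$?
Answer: $30976$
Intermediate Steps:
$w{\left(Y,d \right)} = 4 - 3 d$
$n{\left(o \right)} = \left(5 + o\right) \left(6 + o\right)$
$J = 20$ ($J = 14 + 6 = 20$)
$\left(n{\left(w{\left(j,-1 \right)} \right)} + J\right)^{2} = \left(\left(30 + \left(4 - -3\right)^{2} + 11 \left(4 - -3\right)\right) + 20\right)^{2} = \left(\left(30 + \left(4 + 3\right)^{2} + 11 \left(4 + 3\right)\right) + 20\right)^{2} = \left(\left(30 + 7^{2} + 11 \cdot 7\right) + 20\right)^{2} = \left(\left(30 + 49 + 77\right) + 20\right)^{2} = \left(156 + 20\right)^{2} = 176^{2} = 30976$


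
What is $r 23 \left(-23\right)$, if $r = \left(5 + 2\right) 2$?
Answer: $-7406$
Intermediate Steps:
$r = 14$ ($r = 7 \cdot 2 = 14$)
$r 23 \left(-23\right) = 14 \cdot 23 \left(-23\right) = 322 \left(-23\right) = -7406$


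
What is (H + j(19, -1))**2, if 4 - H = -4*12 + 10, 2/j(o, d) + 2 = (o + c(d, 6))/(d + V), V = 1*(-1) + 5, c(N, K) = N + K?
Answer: 16129/9 ≈ 1792.1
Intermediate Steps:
c(N, K) = K + N
V = 4 (V = -1 + 5 = 4)
j(o, d) = 2/(-2 + (6 + d + o)/(4 + d)) (j(o, d) = 2/(-2 + (o + (6 + d))/(d + 4)) = 2/(-2 + (6 + d + o)/(4 + d)))
H = 42 (H = 4 - (-4*12 + 10) = 4 - (-48 + 10) = 4 - 1*(-38) = 4 + 38 = 42)
(H + j(19, -1))**2 = (42 + 2*(-4 - 1*(-1))/(2 - 1 - 1*19))**2 = (42 + 2*(-4 + 1)/(2 - 1 - 19))**2 = (42 + 2*(-3)/(-18))**2 = (42 + 2*(-1/18)*(-3))**2 = (42 + 1/3)**2 = (127/3)**2 = 16129/9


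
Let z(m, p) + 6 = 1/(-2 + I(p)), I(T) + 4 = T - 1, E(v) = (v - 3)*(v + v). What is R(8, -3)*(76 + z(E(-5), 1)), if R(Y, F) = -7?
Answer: -2933/6 ≈ -488.83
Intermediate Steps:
E(v) = 2*v*(-3 + v) (E(v) = (-3 + v)*(2*v) = 2*v*(-3 + v))
I(T) = -5 + T (I(T) = -4 + (T - 1) = -4 + (-1 + T) = -5 + T)
z(m, p) = -6 + 1/(-7 + p) (z(m, p) = -6 + 1/(-2 + (-5 + p)) = -6 + 1/(-7 + p))
R(8, -3)*(76 + z(E(-5), 1)) = -7*(76 + (43 - 6*1)/(-7 + 1)) = -7*(76 + (43 - 6)/(-6)) = -7*(76 - ⅙*37) = -7*(76 - 37/6) = -7*419/6 = -2933/6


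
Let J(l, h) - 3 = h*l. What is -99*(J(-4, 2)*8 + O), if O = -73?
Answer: 11187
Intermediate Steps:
J(l, h) = 3 + h*l
-99*(J(-4, 2)*8 + O) = -99*((3 + 2*(-4))*8 - 73) = -99*((3 - 8)*8 - 73) = -99*(-5*8 - 73) = -99*(-40 - 73) = -99*(-113) = 11187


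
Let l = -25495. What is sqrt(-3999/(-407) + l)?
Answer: I*sqrt(4221593662)/407 ≈ 159.64*I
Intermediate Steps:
sqrt(-3999/(-407) + l) = sqrt(-3999/(-407) - 25495) = sqrt(-3999*(-1/407) - 25495) = sqrt(3999/407 - 25495) = sqrt(-10372466/407) = I*sqrt(4221593662)/407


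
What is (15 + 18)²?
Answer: 1089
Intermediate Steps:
(15 + 18)² = 33² = 1089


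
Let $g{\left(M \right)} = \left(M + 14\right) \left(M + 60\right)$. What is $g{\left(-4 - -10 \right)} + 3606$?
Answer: $4926$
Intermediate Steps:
$g{\left(M \right)} = \left(14 + M\right) \left(60 + M\right)$
$g{\left(-4 - -10 \right)} + 3606 = \left(840 + \left(-4 - -10\right)^{2} + 74 \left(-4 - -10\right)\right) + 3606 = \left(840 + \left(-4 + 10\right)^{2} + 74 \left(-4 + 10\right)\right) + 3606 = \left(840 + 6^{2} + 74 \cdot 6\right) + 3606 = \left(840 + 36 + 444\right) + 3606 = 1320 + 3606 = 4926$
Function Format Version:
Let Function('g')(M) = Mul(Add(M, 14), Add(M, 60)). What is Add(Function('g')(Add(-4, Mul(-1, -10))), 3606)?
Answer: 4926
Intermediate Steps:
Function('g')(M) = Mul(Add(14, M), Add(60, M))
Add(Function('g')(Add(-4, Mul(-1, -10))), 3606) = Add(Add(840, Pow(Add(-4, Mul(-1, -10)), 2), Mul(74, Add(-4, Mul(-1, -10)))), 3606) = Add(Add(840, Pow(Add(-4, 10), 2), Mul(74, Add(-4, 10))), 3606) = Add(Add(840, Pow(6, 2), Mul(74, 6)), 3606) = Add(Add(840, 36, 444), 3606) = Add(1320, 3606) = 4926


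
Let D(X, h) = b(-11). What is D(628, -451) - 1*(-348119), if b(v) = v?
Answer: 348108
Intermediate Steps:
D(X, h) = -11
D(628, -451) - 1*(-348119) = -11 - 1*(-348119) = -11 + 348119 = 348108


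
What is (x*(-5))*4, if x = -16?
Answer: 320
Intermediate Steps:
(x*(-5))*4 = -16*(-5)*4 = 80*4 = 320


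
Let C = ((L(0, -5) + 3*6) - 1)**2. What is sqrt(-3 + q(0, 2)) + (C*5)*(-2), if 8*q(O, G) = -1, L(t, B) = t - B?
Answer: -4840 + 5*I*sqrt(2)/4 ≈ -4840.0 + 1.7678*I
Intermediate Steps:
q(O, G) = -1/8 (q(O, G) = (1/8)*(-1) = -1/8)
C = 484 (C = (((0 - 1*(-5)) + 3*6) - 1)**2 = (((0 + 5) + 18) - 1)**2 = ((5 + 18) - 1)**2 = (23 - 1)**2 = 22**2 = 484)
sqrt(-3 + q(0, 2)) + (C*5)*(-2) = sqrt(-3 - 1/8) + (484*5)*(-2) = sqrt(-25/8) + 2420*(-2) = 5*I*sqrt(2)/4 - 4840 = -4840 + 5*I*sqrt(2)/4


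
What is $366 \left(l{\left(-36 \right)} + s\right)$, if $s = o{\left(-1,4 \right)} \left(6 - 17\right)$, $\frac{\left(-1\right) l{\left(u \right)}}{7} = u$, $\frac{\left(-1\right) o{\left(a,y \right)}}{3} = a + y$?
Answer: $128466$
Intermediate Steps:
$o{\left(a,y \right)} = - 3 a - 3 y$ ($o{\left(a,y \right)} = - 3 \left(a + y\right) = - 3 a - 3 y$)
$l{\left(u \right)} = - 7 u$
$s = 99$ ($s = \left(\left(-3\right) \left(-1\right) - 12\right) \left(6 - 17\right) = \left(3 - 12\right) \left(-11\right) = \left(-9\right) \left(-11\right) = 99$)
$366 \left(l{\left(-36 \right)} + s\right) = 366 \left(\left(-7\right) \left(-36\right) + 99\right) = 366 \left(252 + 99\right) = 366 \cdot 351 = 128466$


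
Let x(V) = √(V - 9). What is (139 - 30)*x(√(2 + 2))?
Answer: 109*I*√7 ≈ 288.39*I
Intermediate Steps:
x(V) = √(-9 + V)
(139 - 30)*x(√(2 + 2)) = (139 - 30)*√(-9 + √(2 + 2)) = 109*√(-9 + √4) = 109*√(-9 + 2) = 109*√(-7) = 109*(I*√7) = 109*I*√7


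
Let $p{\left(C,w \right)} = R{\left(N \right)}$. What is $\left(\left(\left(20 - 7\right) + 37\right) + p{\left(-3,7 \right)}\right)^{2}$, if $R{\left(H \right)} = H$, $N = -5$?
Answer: $2025$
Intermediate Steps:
$p{\left(C,w \right)} = -5$
$\left(\left(\left(20 - 7\right) + 37\right) + p{\left(-3,7 \right)}\right)^{2} = \left(\left(\left(20 - 7\right) + 37\right) - 5\right)^{2} = \left(\left(13 + 37\right) - 5\right)^{2} = \left(50 - 5\right)^{2} = 45^{2} = 2025$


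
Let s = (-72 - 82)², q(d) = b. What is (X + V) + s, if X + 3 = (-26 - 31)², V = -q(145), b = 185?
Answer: 26777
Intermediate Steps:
q(d) = 185
V = -185 (V = -1*185 = -185)
X = 3246 (X = -3 + (-26 - 31)² = -3 + (-57)² = -3 + 3249 = 3246)
s = 23716 (s = (-154)² = 23716)
(X + V) + s = (3246 - 185) + 23716 = 3061 + 23716 = 26777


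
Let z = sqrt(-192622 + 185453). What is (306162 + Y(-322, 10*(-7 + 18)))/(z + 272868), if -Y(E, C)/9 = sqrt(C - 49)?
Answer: 83541812616/74456952593 - 2455812*sqrt(61)/74456952593 - 306162*I*sqrt(7169)/74456952593 + 9*I*sqrt(437309)/74456952593 ≈ 1.1218 - 0.00034808*I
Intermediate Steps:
z = I*sqrt(7169) (z = sqrt(-7169) = I*sqrt(7169) ≈ 84.67*I)
Y(E, C) = -9*sqrt(-49 + C) (Y(E, C) = -9*sqrt(C - 49) = -9*sqrt(-49 + C))
(306162 + Y(-322, 10*(-7 + 18)))/(z + 272868) = (306162 - 9*sqrt(-49 + 10*(-7 + 18)))/(I*sqrt(7169) + 272868) = (306162 - 9*sqrt(-49 + 10*11))/(272868 + I*sqrt(7169)) = (306162 - 9*sqrt(-49 + 110))/(272868 + I*sqrt(7169)) = (306162 - 9*sqrt(61))/(272868 + I*sqrt(7169))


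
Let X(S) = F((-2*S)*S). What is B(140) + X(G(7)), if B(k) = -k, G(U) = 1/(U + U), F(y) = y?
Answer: -13721/98 ≈ -140.01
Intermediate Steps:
G(U) = 1/(2*U)
X(S) = -2*S² (X(S) = (-2*S)*S = -2*S²)
B(140) + X(G(7)) = -1*140 - 2*((½)/7)² = -140 - 2*((½)*(⅐))² = -140 - 2*(1/14)² = -140 - 2*1/196 = -140 - 1/98 = -13721/98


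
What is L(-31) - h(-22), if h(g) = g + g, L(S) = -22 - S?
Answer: 53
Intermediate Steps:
h(g) = 2*g
L(-31) - h(-22) = (-22 - 1*(-31)) - 2*(-22) = (-22 + 31) - 1*(-44) = 9 + 44 = 53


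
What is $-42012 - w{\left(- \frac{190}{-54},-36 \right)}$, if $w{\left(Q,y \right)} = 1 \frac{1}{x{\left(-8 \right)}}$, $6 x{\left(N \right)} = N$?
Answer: $- \frac{168045}{4} \approx -42011.0$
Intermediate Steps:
$x{\left(N \right)} = \frac{N}{6}$
$w{\left(Q,y \right)} = - \frac{3}{4}$ ($w{\left(Q,y \right)} = 1 \frac{1}{\frac{1}{6} \left(-8\right)} = 1 \frac{1}{- \frac{4}{3}} = 1 \left(- \frac{3}{4}\right) = - \frac{3}{4}$)
$-42012 - w{\left(- \frac{190}{-54},-36 \right)} = -42012 - - \frac{3}{4} = -42012 + \frac{3}{4} = - \frac{168045}{4}$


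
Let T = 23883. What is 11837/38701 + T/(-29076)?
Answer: -193374457/375090092 ≈ -0.51554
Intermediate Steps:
11837/38701 + T/(-29076) = 11837/38701 + 23883/(-29076) = 11837*(1/38701) + 23883*(-1/29076) = 11837/38701 - 7961/9692 = -193374457/375090092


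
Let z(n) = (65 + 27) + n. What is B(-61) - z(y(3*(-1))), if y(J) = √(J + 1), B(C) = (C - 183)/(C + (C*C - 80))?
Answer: -82401/895 - I*√2 ≈ -92.068 - 1.4142*I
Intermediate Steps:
B(C) = (-183 + C)/(-80 + C + C²) (B(C) = (-183 + C)/(C + (C² - 80)) = (-183 + C)/(C + (-80 + C²)) = (-183 + C)/(-80 + C + C²))
y(J) = √(1 + J)
z(n) = 92 + n
B(-61) - z(y(3*(-1))) = (-183 - 61)/(-80 - 61 + (-61)²) - (92 + √(1 + 3*(-1))) = -244/(-80 - 61 + 3721) - (92 + √(1 - 3)) = -244/3580 - (92 + √(-2)) = (1/3580)*(-244) - (92 + I*√2) = -61/895 + (-92 - I*√2) = -82401/895 - I*√2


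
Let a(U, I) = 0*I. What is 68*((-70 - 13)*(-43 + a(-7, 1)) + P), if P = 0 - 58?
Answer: 238748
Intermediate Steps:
a(U, I) = 0
P = -58
68*((-70 - 13)*(-43 + a(-7, 1)) + P) = 68*((-70 - 13)*(-43 + 0) - 58) = 68*(-83*(-43) - 58) = 68*(3569 - 58) = 68*3511 = 238748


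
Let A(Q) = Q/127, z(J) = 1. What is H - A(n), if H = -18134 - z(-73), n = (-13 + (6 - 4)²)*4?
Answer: -2303109/127 ≈ -18135.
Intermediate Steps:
n = -36 (n = (-13 + 2²)*4 = (-13 + 4)*4 = -9*4 = -36)
A(Q) = Q/127 (A(Q) = Q*(1/127) = Q/127)
H = -18135 (H = -18134 - 1*1 = -18134 - 1 = -18135)
H - A(n) = -18135 - (-36)/127 = -18135 - 1*(-36/127) = -18135 + 36/127 = -2303109/127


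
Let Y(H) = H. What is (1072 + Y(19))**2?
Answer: 1190281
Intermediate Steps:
(1072 + Y(19))**2 = (1072 + 19)**2 = 1091**2 = 1190281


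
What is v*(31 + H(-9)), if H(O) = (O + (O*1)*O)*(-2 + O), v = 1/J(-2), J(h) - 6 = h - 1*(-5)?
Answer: -761/9 ≈ -84.556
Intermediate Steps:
J(h) = 11 + h (J(h) = 6 + (h - 1*(-5)) = 6 + (h + 5) = 6 + (5 + h) = 11 + h)
v = 1/9 (v = 1/(11 - 2) = 1/9 ≈ 0.11111)
H(O) = (-2 + O)*(O + O**2) (H(O) = (O + O*O)*(-2 + O) = (O + O**2)*(-2 + O) = (-2 + O)*(O + O**2))
v*(31 + H(-9)) = (31 - 9*(-2 + (-9)**2 - 1*(-9)))/9 = (31 - 9*(-2 + 81 + 9))/9 = (31 - 9*88)/9 = (31 - 792)/9 = (1/9)*(-761) = -761/9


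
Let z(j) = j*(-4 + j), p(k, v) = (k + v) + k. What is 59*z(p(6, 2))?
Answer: 8260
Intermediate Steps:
p(k, v) = v + 2*k
59*z(p(6, 2)) = 59*((2 + 2*6)*(-4 + (2 + 2*6))) = 59*((2 + 12)*(-4 + (2 + 12))) = 59*(14*(-4 + 14)) = 59*(14*10) = 59*140 = 8260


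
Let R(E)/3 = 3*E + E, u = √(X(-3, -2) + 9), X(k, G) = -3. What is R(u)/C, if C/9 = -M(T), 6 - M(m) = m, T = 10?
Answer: √6/3 ≈ 0.81650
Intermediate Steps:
M(m) = 6 - m
u = √6 (u = √(-3 + 9) = √6 ≈ 2.4495)
C = 36 (C = 9*(-(6 - 1*10)) = 9*(-(6 - 10)) = 9*(-1*(-4)) = 9*4 = 36)
R(E) = 12*E (R(E) = 3*(3*E + E) = 3*(4*E) = 12*E)
R(u)/C = (12*√6)/36 = (12*√6)*(1/36) = √6/3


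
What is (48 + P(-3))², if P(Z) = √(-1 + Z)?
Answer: 2300 + 192*I ≈ 2300.0 + 192.0*I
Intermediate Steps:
(48 + P(-3))² = (48 + √(-1 - 3))² = (48 + √(-4))² = (48 + 2*I)²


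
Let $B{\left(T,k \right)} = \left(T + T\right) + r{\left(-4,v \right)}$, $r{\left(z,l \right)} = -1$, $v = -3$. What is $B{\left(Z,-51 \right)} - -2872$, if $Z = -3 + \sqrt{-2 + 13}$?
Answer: $2865 + 2 \sqrt{11} \approx 2871.6$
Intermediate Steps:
$Z = -3 + \sqrt{11} \approx 0.31662$
$B{\left(T,k \right)} = -1 + 2 T$ ($B{\left(T,k \right)} = \left(T + T\right) - 1 = 2 T - 1 = -1 + 2 T$)
$B{\left(Z,-51 \right)} - -2872 = \left(-1 + 2 \left(-3 + \sqrt{11}\right)\right) - -2872 = \left(-1 - \left(6 - 2 \sqrt{11}\right)\right) + 2872 = \left(-7 + 2 \sqrt{11}\right) + 2872 = 2865 + 2 \sqrt{11}$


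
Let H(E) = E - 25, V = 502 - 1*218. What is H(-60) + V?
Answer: 199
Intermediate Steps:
V = 284 (V = 502 - 218 = 284)
H(E) = -25 + E
H(-60) + V = (-25 - 60) + 284 = -85 + 284 = 199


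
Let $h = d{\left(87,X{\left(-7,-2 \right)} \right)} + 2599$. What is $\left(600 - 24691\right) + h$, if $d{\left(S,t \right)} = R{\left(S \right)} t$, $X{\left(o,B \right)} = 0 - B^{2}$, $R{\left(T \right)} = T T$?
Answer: $-51768$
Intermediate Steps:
$R{\left(T \right)} = T^{2}$
$X{\left(o,B \right)} = - B^{2}$
$d{\left(S,t \right)} = t S^{2}$ ($d{\left(S,t \right)} = S^{2} t = t S^{2}$)
$h = -27677$ ($h = - \left(-2\right)^{2} \cdot 87^{2} + 2599 = \left(-1\right) 4 \cdot 7569 + 2599 = \left(-4\right) 7569 + 2599 = -30276 + 2599 = -27677$)
$\left(600 - 24691\right) + h = \left(600 - 24691\right) - 27677 = -24091 - 27677 = -51768$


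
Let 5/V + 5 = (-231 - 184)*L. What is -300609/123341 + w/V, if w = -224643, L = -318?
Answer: -731289122197968/123341 ≈ -5.9290e+9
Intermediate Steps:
V = 1/26393 (V = 5/(-5 + (-231 - 184)*(-318)) = 5/(-5 - 415*(-318)) = 5/(-5 + 131970) = 5/131965 = 5*(1/131965) = 1/26393 ≈ 3.7889e-5)
-300609/123341 + w/V = -300609/123341 - 224643/1/26393 = -300609*1/123341 - 224643*26393 = -300609/123341 - 5929002699 = -731289122197968/123341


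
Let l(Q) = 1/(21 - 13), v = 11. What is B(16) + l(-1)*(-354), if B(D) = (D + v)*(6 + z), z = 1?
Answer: 579/4 ≈ 144.75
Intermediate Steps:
l(Q) = ⅛ (l(Q) = 1/8 = ⅛)
B(D) = 77 + 7*D (B(D) = (D + 11)*(6 + 1) = (11 + D)*7 = 77 + 7*D)
B(16) + l(-1)*(-354) = (77 + 7*16) + (⅛)*(-354) = (77 + 112) - 177/4 = 189 - 177/4 = 579/4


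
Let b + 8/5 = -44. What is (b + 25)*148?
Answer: -15244/5 ≈ -3048.8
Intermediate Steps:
b = -228/5 (b = -8/5 - 44 = -228/5 ≈ -45.600)
(b + 25)*148 = (-228/5 + 25)*148 = -103/5*148 = -15244/5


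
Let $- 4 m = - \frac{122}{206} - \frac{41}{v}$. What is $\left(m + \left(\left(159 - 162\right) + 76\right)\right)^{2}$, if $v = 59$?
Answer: $\frac{794153669409}{147719716} \approx 5376.1$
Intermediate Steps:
$m = \frac{3911}{12154}$ ($m = - \frac{- \frac{122}{206} - \frac{41}{59}}{4} = - \frac{\left(-122\right) \frac{1}{206} - \frac{41}{59}}{4} = - \frac{- \frac{61}{103} - \frac{41}{59}}{4} = \left(- \frac{1}{4}\right) \left(- \frac{7822}{6077}\right) = \frac{3911}{12154} \approx 0.32179$)
$\left(m + \left(\left(159 - 162\right) + 76\right)\right)^{2} = \left(\frac{3911}{12154} + \left(\left(159 - 162\right) + 76\right)\right)^{2} = \left(\frac{3911}{12154} + \left(-3 + 76\right)\right)^{2} = \left(\frac{3911}{12154} + 73\right)^{2} = \left(\frac{891153}{12154}\right)^{2} = \frac{794153669409}{147719716}$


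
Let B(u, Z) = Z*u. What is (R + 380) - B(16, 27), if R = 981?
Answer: 929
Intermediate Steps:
(R + 380) - B(16, 27) = (981 + 380) - 27*16 = 1361 - 1*432 = 1361 - 432 = 929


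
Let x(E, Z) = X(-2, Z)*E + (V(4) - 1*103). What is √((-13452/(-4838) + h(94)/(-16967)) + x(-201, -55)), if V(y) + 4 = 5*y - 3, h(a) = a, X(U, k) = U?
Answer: 22*√394666/779 ≈ 17.742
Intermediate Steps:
V(y) = -7 + 5*y (V(y) = -4 + (5*y - 3) = -4 + (-3 + 5*y) = -7 + 5*y)
x(E, Z) = -90 - 2*E (x(E, Z) = -2*E + ((-7 + 5*4) - 1*103) = -2*E + ((-7 + 20) - 103) = -2*E + (13 - 103) = -2*E - 90 = -90 - 2*E)
√((-13452/(-4838) + h(94)/(-16967)) + x(-201, -55)) = √((-13452/(-4838) + 94/(-16967)) + (-90 - 2*(-201))) = √((-13452*(-1/4838) + 94*(-1/16967)) + (-90 + 402)) = √((114/41 - 2/361) + 312) = √(41072/14801 + 312) = √(4658984/14801) = 22*√394666/779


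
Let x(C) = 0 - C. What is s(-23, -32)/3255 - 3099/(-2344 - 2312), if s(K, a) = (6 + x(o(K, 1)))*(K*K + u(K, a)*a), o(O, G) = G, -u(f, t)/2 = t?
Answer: -7765/4656 ≈ -1.6677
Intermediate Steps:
u(f, t) = -2*t
x(C) = -C
s(K, a) = -10*a² + 5*K² (s(K, a) = (6 - 1*1)*(K*K + (-2*a)*a) = (6 - 1)*(K² - 2*a²) = 5*(K² - 2*a²) = -10*a² + 5*K²)
s(-23, -32)/3255 - 3099/(-2344 - 2312) = (-10*(-32)² + 5*(-23)²)/3255 - 3099/(-2344 - 2312) = (-10*1024 + 5*529)*(1/3255) - 3099/(-4656) = (-10240 + 2645)*(1/3255) - 3099*(-1/4656) = -7595*1/3255 + 1033/1552 = -7/3 + 1033/1552 = -7765/4656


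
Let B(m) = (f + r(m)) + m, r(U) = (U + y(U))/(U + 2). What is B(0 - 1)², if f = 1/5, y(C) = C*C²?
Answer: 196/25 ≈ 7.8400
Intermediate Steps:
y(C) = C³
r(U) = (U + U³)/(2 + U) (r(U) = (U + U³)/(U + 2) = (U + U³)/(2 + U))
f = ⅕ ≈ 0.20000
B(m) = ⅕ + m + (m + m³)/(2 + m) (B(m) = (⅕ + (m + m³)/(2 + m)) + m = ⅕ + m + (m + m³)/(2 + m))
B(0 - 1)² = ((⅖ + (0 - 1)² + (0 - 1)³ + 16*(0 - 1)/5)/(2 + (0 - 1)))² = ((⅖ + (-1)² + (-1)³ + (16/5)*(-1))/(2 - 1))² = ((⅖ + 1 - 1 - 16/5)/1)² = (1*(-14/5))² = (-14/5)² = 196/25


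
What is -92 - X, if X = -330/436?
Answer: -19891/218 ≈ -91.243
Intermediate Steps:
X = -165/218 (X = -330*1/436 = -165/218 ≈ -0.75688)
-92 - X = -92 - 1*(-165/218) = -92 + 165/218 = -19891/218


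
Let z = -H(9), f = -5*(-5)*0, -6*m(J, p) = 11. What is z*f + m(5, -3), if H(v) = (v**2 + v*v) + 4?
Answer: -11/6 ≈ -1.8333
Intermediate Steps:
m(J, p) = -11/6 (m(J, p) = -1/6*11 = -11/6)
H(v) = 4 + 2*v**2 (H(v) = (v**2 + v**2) + 4 = 2*v**2 + 4 = 4 + 2*v**2)
f = 0 (f = 25*0 = 0)
z = -166 (z = -(4 + 2*9**2) = -(4 + 2*81) = -(4 + 162) = -1*166 = -166)
z*f + m(5, -3) = -166*0 - 11/6 = 0 - 11/6 = -11/6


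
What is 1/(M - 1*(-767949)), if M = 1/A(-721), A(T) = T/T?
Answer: 1/767950 ≈ 1.3022e-6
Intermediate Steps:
A(T) = 1
M = 1 (M = 1/1 = 1)
1/(M - 1*(-767949)) = 1/(1 - 1*(-767949)) = 1/(1 + 767949) = 1/767950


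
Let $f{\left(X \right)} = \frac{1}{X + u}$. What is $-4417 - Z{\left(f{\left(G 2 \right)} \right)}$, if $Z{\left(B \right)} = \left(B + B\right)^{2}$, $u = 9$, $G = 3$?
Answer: $- \frac{993829}{225} \approx -4417.0$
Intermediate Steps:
$f{\left(X \right)} = \frac{1}{9 + X}$ ($f{\left(X \right)} = \frac{1}{X + 9} = \frac{1}{9 + X}$)
$Z{\left(B \right)} = 4 B^{2}$ ($Z{\left(B \right)} = \left(2 B\right)^{2} = 4 B^{2}$)
$-4417 - Z{\left(f{\left(G 2 \right)} \right)} = -4417 - 4 \left(\frac{1}{9 + 3 \cdot 2}\right)^{2} = -4417 - 4 \left(\frac{1}{9 + 6}\right)^{2} = -4417 - 4 \left(\frac{1}{15}\right)^{2} = -4417 - \frac{4}{225} = - \frac{993829}{225}$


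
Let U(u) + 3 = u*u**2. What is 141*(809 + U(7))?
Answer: 162009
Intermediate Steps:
U(u) = -3 + u**3 (U(u) = -3 + u*u**2 = -3 + u**3)
141*(809 + U(7)) = 141*(809 + (-3 + 7**3)) = 141*(809 + (-3 + 343)) = 141*(809 + 340) = 141*1149 = 162009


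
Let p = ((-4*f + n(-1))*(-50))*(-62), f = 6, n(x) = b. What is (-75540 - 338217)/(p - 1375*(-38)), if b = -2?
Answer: 45973/3150 ≈ 14.595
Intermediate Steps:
n(x) = -2
p = -80600 (p = ((-4*6 - 2)*(-50))*(-62) = ((-24 - 2)*(-50))*(-62) = -26*(-50)*(-62) = 1300*(-62) = -80600)
(-75540 - 338217)/(p - 1375*(-38)) = (-75540 - 338217)/(-80600 - 1375*(-38)) = -413757/(-80600 + 52250) = -413757/(-28350) = -413757*(-1/28350) = 45973/3150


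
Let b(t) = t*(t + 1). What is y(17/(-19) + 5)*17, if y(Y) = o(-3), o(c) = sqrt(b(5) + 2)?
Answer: 68*sqrt(2) ≈ 96.167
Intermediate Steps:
b(t) = t*(1 + t)
o(c) = 4*sqrt(2) (o(c) = sqrt(5*(1 + 5) + 2) = sqrt(5*6 + 2) = sqrt(30 + 2) = sqrt(32) = 4*sqrt(2))
y(Y) = 4*sqrt(2)
y(17/(-19) + 5)*17 = (4*sqrt(2))*17 = 68*sqrt(2)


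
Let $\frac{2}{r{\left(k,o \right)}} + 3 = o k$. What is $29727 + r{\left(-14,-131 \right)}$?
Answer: $\frac{54430139}{1831} \approx 29727.0$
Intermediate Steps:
$r{\left(k,o \right)} = \frac{2}{-3 + k o}$ ($r{\left(k,o \right)} = \frac{2}{-3 + o k} = \frac{2}{-3 + k o}$)
$29727 + r{\left(-14,-131 \right)} = 29727 + \frac{2}{-3 - -1834} = 29727 + \frac{2}{-3 + 1834} = 29727 + \frac{2}{1831} = \frac{54430139}{1831}$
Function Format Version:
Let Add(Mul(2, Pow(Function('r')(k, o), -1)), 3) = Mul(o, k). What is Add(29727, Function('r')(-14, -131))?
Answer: Rational(54430139, 1831) ≈ 29727.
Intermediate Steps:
Function('r')(k, o) = Mul(2, Pow(Add(-3, Mul(k, o)), -1)) (Function('r')(k, o) = Mul(2, Pow(Add(-3, Mul(o, k)), -1)) = Mul(2, Pow(Add(-3, Mul(k, o)), -1)))
Add(29727, Function('r')(-14, -131)) = Add(29727, Mul(2, Pow(Add(-3, Mul(-14, -131)), -1))) = Add(29727, Mul(2, Pow(Add(-3, 1834), -1))) = Add(29727, Mul(2, Pow(1831, -1))) = Add(29727, Mul(2, Rational(1, 1831))) = Add(29727, Rational(2, 1831)) = Rational(54430139, 1831)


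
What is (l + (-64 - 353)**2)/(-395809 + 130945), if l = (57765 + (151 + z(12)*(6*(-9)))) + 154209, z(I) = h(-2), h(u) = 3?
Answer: -96463/66216 ≈ -1.4568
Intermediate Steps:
z(I) = 3
l = 211963 (l = (57765 + (151 + 3*(6*(-9)))) + 154209 = (57765 + (151 + 3*(-54))) + 154209 = (57765 + (151 - 162)) + 154209 = (57765 - 11) + 154209 = 57754 + 154209 = 211963)
(l + (-64 - 353)**2)/(-395809 + 130945) = (211963 + (-64 - 353)**2)/(-395809 + 130945) = (211963 + (-417)**2)/(-264864) = (211963 + 173889)*(-1/264864) = 385852*(-1/264864) = -96463/66216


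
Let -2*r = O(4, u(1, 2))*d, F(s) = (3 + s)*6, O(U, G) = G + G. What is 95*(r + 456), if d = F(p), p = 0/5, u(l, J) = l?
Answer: 41610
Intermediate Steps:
p = 0 (p = 0*(⅕) = 0)
O(U, G) = 2*G
F(s) = 18 + 6*s
d = 18 (d = 18 + 6*0 = 18 + 0 = 18)
r = -18 (r = -2*1*18/2 = -18 ≈ -18.000)
95*(r + 456) = 95*(-18 + 456) = 95*438 = 41610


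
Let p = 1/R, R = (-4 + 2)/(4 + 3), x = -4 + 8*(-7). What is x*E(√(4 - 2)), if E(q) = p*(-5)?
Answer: -1050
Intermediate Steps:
x = -60 (x = -4 - 56 = -60)
R = -2/7 ≈ -0.28571
p = -7/2 (p = 1/(-2/7) = -7/2 ≈ -3.5000)
E(q) = 35/2 (E(q) = -7/2*(-5) = 35/2)
x*E(√(4 - 2)) = -60*35/2 = -1050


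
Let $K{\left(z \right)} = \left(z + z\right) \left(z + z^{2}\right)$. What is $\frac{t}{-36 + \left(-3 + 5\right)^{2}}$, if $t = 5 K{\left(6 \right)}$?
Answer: $- \frac{315}{4} \approx -78.75$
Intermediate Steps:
$K{\left(z \right)} = 2 z \left(z + z^{2}\right)$
$t = 2520$ ($t = 5 \cdot 2 \cdot 6^{2} \left(1 + 6\right) = 5 \cdot 2 \cdot 36 \cdot 7 = 5 \cdot 504 = 2520$)
$\frac{t}{-36 + \left(-3 + 5\right)^{2}} = \frac{1}{-36 + \left(-3 + 5\right)^{2}} \cdot 2520 = \frac{1}{-36 + 2^{2}} \cdot 2520 = \frac{1}{-36 + 4} \cdot 2520 = \frac{1}{-32} \cdot 2520 = \left(- \frac{1}{32}\right) 2520 = - \frac{315}{4}$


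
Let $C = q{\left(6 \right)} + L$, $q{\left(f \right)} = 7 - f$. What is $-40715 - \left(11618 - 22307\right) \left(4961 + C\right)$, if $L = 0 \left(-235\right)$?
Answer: $52998103$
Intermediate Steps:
$L = 0$
$C = 1$ ($C = \left(7 - 6\right) + 0 = 1 + 0 = 1$)
$-40715 - \left(11618 - 22307\right) \left(4961 + C\right) = -40715 - \left(11618 - 22307\right) \left(4961 + 1\right) = -40715 - \left(-10689\right) 4962 = -40715 - -53038818 = -40715 + 53038818 = 52998103$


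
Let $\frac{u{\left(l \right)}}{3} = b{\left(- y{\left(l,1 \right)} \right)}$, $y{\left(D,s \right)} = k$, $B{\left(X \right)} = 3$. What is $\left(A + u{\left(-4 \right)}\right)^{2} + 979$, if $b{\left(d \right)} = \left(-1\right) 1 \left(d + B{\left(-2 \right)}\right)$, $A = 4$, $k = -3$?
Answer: $1175$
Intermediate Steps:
$y{\left(D,s \right)} = -3$
$b{\left(d \right)} = -3 - d$ ($b{\left(d \right)} = \left(-1\right) 1 \left(d + 3\right) = - (3 + d) = -3 - d$)
$u{\left(l \right)} = -18$ ($u{\left(l \right)} = 3 \left(-3 - \left(-1\right) \left(-3\right)\right) = 3 \left(-3 - 3\right) = 3 \left(-6\right) = -18$)
$\left(A + u{\left(-4 \right)}\right)^{2} + 979 = \left(4 - 18\right)^{2} + 979 = \left(-14\right)^{2} + 979 = 196 + 979 = 1175$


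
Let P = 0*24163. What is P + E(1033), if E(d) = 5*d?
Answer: 5165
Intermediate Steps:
P = 0
P + E(1033) = 0 + 5*1033 = 0 + 5165 = 5165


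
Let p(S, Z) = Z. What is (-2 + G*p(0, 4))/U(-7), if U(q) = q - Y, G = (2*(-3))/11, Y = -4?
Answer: 46/33 ≈ 1.3939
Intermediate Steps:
G = -6/11 (G = -6*1/11 = -6/11 ≈ -0.54545)
U(q) = 4 + q (U(q) = q - 1*(-4) = q + 4 = 4 + q)
(-2 + G*p(0, 4))/U(-7) = (-2 - 6/11*4)/(4 - 7) = (-2 - 24/11)/(-3) = -46/11*(-⅓) = 46/33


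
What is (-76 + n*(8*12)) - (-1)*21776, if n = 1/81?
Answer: 585932/27 ≈ 21701.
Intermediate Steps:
n = 1/81 ≈ 0.012346
(-76 + n*(8*12)) - (-1)*21776 = (-76 + (8*12)/81) - (-1)*21776 = (-76 + (1/81)*96) - 1*(-21776) = (-76 + 32/27) + 21776 = -2020/27 + 21776 = 585932/27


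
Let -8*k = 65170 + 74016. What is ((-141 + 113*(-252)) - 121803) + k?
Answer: -671273/4 ≈ -1.6782e+5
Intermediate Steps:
k = -69593/4 (k = -(65170 + 74016)/8 = -⅛*139186 = -69593/4 ≈ -17398.)
((-141 + 113*(-252)) - 121803) + k = ((-141 + 113*(-252)) - 121803) - 69593/4 = ((-141 - 28476) - 121803) - 69593/4 = (-28617 - 121803) - 69593/4 = -150420 - 69593/4 = -671273/4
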